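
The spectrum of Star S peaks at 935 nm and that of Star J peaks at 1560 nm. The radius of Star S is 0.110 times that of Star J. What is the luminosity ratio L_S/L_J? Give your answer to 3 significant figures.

Wien's law gives T ∝ 1/λ_max, so T_S/T_J = λ_J/λ_S = 1560/935 = 1.668.
Then L ∝ R²T⁴ gives L_S/L_J = (0.110)² × (1.668)⁴ = 0.01210 × 7.749 = 0.09376.

0.0938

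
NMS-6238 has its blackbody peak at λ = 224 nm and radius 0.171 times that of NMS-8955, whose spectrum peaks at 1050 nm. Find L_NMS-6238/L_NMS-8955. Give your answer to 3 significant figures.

Wien's law gives T ∝ 1/λ_max, so T_NMS-6238/T_NMS-8955 = λ_NMS-8955/λ_NMS-6238 = 1050/224 = 4.688.
Then L ∝ R²T⁴ gives L_NMS-6238/L_NMS-8955 = (0.171)² × (4.688)⁴ = 0.02924 × 482.8 = 14.12.

14.1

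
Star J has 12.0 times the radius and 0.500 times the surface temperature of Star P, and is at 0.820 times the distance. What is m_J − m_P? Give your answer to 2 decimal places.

L_J/L_P = (12.0)²(0.500)⁴ = 9.000.
F_J/F_P = (L_J/L_P)/(d_J/d_P)² = 9.000/0.6724 = 13.38.
m_J − m_P = −2.5 log₁₀(13.38) = -2.82.

-2.82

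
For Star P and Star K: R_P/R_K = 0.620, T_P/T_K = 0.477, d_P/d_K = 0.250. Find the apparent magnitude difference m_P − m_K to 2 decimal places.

1.24

L_P/L_K = (0.620)²(0.477)⁴ = 0.01990.
F_P/F_K = (L_P/L_K)/(d_P/d_K)² = 0.01990/0.06250 = 0.3184.
m_P − m_K = −2.5 log₁₀(0.3184) = 1.24.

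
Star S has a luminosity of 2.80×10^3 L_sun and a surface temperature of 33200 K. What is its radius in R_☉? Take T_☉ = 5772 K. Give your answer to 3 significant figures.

1.60 R_☉

R/R_☉ = √(L/L_☉) / (T/T_☉)² = √(2.80×10^3) / (5.752)²
       = 52.92 / 33.08 = 1.599.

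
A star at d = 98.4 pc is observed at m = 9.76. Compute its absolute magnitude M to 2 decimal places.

M = m − 5 log₁₀(d/10 pc) = 9.76 − 5 log₁₀(98.4/10)
  = 9.76 − 5 × 0.993 = 9.76 − 4.96 = 4.80.

4.80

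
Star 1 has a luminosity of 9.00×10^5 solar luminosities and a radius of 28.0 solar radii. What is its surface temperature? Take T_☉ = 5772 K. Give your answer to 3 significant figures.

3.36×10^4 K

T/T_☉ = (L/L_☉)^(1/4) / (R/R_☉)^(1/2)
T = 5772 × (9.00×10^5)^(1/4) / √(28.0) = 5772 × 30.80 / 5.292 = 3.360×10^4 K.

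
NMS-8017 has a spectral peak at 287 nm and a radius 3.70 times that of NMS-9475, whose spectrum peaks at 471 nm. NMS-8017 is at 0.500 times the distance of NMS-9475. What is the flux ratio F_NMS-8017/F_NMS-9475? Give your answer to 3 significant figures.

Wien's law: T_NMS-8017/T_NMS-9475 = λ_NMS-9475/λ_NMS-8017 = 471/287 = 1.641.
L_NMS-8017/L_NMS-9475 = (R_NMS-8017/R_NMS-9475)²(T_NMS-8017/T_NMS-9475)⁴ = (3.70)²(1.641)⁴ = 99.30.
F_NMS-8017/F_NMS-9475 = (L_NMS-8017/L_NMS-9475)/(d_NMS-8017/d_NMS-9475)² = 99.30/(0.500)² = 397.2.

397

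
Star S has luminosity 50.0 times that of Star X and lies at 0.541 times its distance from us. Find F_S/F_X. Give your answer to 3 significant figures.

171

F = L/(4πd²), so F_S/F_X = (L_S/L_X) / (d_S/d_X)²
= 50.0 / (0.541)² = 50.0 / 0.2927 = 170.8.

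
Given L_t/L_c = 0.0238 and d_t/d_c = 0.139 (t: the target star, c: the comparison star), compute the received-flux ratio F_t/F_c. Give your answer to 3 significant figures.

1.23

F = L/(4πd²), so F_t/F_c = (L_t/L_c) / (d_t/d_c)²
= 0.0238 / (0.139)² = 0.0238 / 0.01932 = 1.232.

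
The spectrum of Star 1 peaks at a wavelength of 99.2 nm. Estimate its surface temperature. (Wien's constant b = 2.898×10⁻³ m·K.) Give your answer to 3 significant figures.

T = b/λ_max = 2.898×10⁻³ / (99.2×10⁻⁹) = 2.921×10^4 K.

2.92×10^4 K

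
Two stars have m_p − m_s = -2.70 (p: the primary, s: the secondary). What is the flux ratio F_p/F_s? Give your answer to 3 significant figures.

12.0

F_p/F_s = 10^(−(m_p − m_s)/2.5) = 10^(2.70/2.5) = 10^1.080 = 12.02.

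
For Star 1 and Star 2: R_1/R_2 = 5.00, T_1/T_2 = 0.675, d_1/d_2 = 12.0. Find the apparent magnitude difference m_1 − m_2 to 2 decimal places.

L_1/L_2 = (5.00)²(0.675)⁴ = 5.190.
F_1/F_2 = (L_1/L_2)/(d_1/d_2)² = 5.190/144.0 = 0.03604.
m_1 − m_2 = −2.5 log₁₀(0.03604) = 3.61.

3.61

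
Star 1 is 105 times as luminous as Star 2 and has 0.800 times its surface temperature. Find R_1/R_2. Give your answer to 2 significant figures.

16

L ∝ R²T⁴ gives R ∝ √L / T², so
R_1/R_2 = √(105) / (0.800)² = 10.25 / 0.6400 = 16.01.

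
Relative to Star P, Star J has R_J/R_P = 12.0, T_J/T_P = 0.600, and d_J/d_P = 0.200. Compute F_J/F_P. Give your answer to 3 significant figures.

L_J/L_P = (R_J/R_P)²(T_J/T_P)⁴ = (12.0)² × (0.600)⁴ = 18.66.
F_J/F_P = (L_J/L_P)/(d_J/d_P)² = 18.66 / (0.200)² = 466.6.

467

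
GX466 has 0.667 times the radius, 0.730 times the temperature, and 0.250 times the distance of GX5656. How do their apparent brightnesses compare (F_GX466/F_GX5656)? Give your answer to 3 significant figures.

L_GX466/L_GX5656 = (R_GX466/R_GX5656)²(T_GX466/T_GX5656)⁴ = (0.667)² × (0.730)⁴ = 0.1263.
F_GX466/F_GX5656 = (L_GX466/L_GX5656)/(d_GX466/d_GX5656)² = 0.1263 / (0.250)² = 2.021.

2.02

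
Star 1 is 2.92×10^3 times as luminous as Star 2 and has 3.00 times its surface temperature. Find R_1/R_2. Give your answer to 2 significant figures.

6.0

L ∝ R²T⁴ gives R ∝ √L / T², so
R_1/R_2 = √(2.92×10^3) / (3.00)² = 54.04 / 9.000 = 6.004.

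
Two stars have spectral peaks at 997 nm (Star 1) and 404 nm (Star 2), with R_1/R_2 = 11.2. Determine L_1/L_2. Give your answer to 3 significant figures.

3.38

Wien's law gives T ∝ 1/λ_max, so T_1/T_2 = λ_2/λ_1 = 404/997 = 0.4052.
Then L ∝ R²T⁴ gives L_1/L_2 = (11.2)² × (0.4052)⁴ = 125.4 × 0.02696 = 3.382.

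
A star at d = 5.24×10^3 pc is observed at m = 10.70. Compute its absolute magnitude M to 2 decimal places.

-2.90

M = m − 5 log₁₀(d/10 pc) = 10.70 − 5 log₁₀(5.24×10^3/10)
  = 10.70 − 5 × 2.719 = 10.70 − 13.60 = -2.90.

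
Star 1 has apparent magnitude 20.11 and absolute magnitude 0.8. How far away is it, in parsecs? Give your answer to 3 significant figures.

7.28×10^4 pc

m − M = 5 log₁₀(d/10 pc)
20.11 − (0.8) = 19.31 = 5 log₁₀(d/10)
d = 10 × 10^(19.31/5) = 10 × 10^3.862 = 7.278×10^4 pc.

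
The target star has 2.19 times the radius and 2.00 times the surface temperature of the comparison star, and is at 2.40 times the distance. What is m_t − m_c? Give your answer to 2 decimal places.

L_t/L_c = (2.19)²(2.00)⁴ = 76.74.
F_t/F_c = (L_t/L_c)/(d_t/d_c)² = 76.74/5.760 = 13.32.
m_t − m_c = −2.5 log₁₀(13.32) = -2.81.

-2.81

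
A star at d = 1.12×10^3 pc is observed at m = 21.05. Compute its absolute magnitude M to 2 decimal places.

10.80

M = m − 5 log₁₀(d/10 pc) = 21.05 − 5 log₁₀(1.12×10^3/10)
  = 21.05 − 5 × 2.049 = 21.05 − 10.25 = 10.80.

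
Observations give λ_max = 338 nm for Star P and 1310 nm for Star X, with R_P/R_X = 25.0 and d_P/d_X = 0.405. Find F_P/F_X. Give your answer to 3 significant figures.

Wien's law: T_P/T_X = λ_X/λ_P = 1310/338 = 3.876.
L_P/L_X = (R_P/R_X)²(T_P/T_X)⁴ = (25.0)²(3.876)⁴ = 1.410×10^5.
F_P/F_X = (L_P/L_X)/(d_P/d_X)² = 1.410×10^5/(0.405)² = 8.598×10^5.

8.60×10^5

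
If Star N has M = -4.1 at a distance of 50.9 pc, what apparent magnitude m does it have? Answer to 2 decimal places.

-0.57

m = M + 5 log₁₀(d/10 pc) = -4.1 + 5 log₁₀(50.9/10)
  = -4.1 + 5 × 0.707 = -4.1 + 3.53 = -0.57.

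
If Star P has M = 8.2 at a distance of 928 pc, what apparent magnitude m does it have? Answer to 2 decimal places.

18.04

m = M + 5 log₁₀(d/10 pc) = 8.2 + 5 log₁₀(928/10)
  = 8.2 + 5 × 1.968 = 8.2 + 9.84 = 18.04.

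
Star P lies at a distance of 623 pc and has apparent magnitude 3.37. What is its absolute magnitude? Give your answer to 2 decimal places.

-5.60

M = m − 5 log₁₀(d/10 pc) = 3.37 − 5 log₁₀(623/10)
  = 3.37 − 5 × 1.794 = 3.37 − 8.97 = -5.60.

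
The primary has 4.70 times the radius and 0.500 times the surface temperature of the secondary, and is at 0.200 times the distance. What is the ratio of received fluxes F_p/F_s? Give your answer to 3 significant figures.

L_p/L_s = (R_p/R_s)²(T_p/T_s)⁴ = (4.70)² × (0.500)⁴ = 1.381.
F_p/F_s = (L_p/L_s)/(d_p/d_s)² = 1.381 / (0.200)² = 34.52.

34.5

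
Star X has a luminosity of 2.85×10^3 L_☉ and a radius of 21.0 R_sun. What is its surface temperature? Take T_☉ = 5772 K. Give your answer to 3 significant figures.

9.20×10^3 K

T/T_☉ = (L/L_☉)^(1/4) / (R/R_☉)^(1/2)
T = 5772 × (2.85×10^3)^(1/4) / √(21.0) = 5772 × 7.307 / 4.583 = 9203 K.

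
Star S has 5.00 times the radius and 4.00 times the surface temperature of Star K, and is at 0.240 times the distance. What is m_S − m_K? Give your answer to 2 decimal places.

L_S/L_K = (5.00)²(4.00)⁴ = 6400.
F_S/F_K = (L_S/L_K)/(d_S/d_K)² = 6400/0.05760 = 1.111×10^5.
m_S − m_K = −2.5 log₁₀(1.111×10^5) = -12.61.

-12.61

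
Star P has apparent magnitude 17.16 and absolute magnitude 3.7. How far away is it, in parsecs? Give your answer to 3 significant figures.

4.92×10^3 pc

m − M = 5 log₁₀(d/10 pc)
17.16 − (3.7) = 13.46 = 5 log₁₀(d/10)
d = 10 × 10^(13.46/5) = 10 × 10^2.692 = 4920 pc.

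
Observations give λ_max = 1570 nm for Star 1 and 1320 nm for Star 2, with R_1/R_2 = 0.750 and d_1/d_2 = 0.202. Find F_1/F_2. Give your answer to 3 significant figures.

6.89

Wien's law: T_1/T_2 = λ_2/λ_1 = 1320/1570 = 0.8408.
L_1/L_2 = (R_1/R_2)²(T_1/T_2)⁴ = (0.750)²(0.8408)⁴ = 0.2811.
F_1/F_2 = (L_1/L_2)/(d_1/d_2)² = 0.2811/(0.202)² = 6.888.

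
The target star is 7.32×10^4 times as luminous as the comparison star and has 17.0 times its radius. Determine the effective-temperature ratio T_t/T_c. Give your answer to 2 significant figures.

4.0

L ∝ R²T⁴ gives T ∝ (L/R²)^(1/4), so
T_t/T_c = (7.32×10^4 / 17.0²)^(1/4) = (253.3)^(1/4) = 3.989.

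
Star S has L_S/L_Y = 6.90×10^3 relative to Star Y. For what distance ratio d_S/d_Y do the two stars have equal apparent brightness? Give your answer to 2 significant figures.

Equal flux requires L_S/d_S² = L_Y/d_Y², so d_S/d_Y = √(L_S/L_Y)
= √(6.90×10^3) = 83.07.

83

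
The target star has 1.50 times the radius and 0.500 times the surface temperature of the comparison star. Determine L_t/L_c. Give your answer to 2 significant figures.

From the Stefan–Boltzmann law, L ∝ R²T⁴, so
L_t/L_c = (R_t/R_c)² (T_t/T_c)⁴ = (1.50)² × (0.500)⁴ = 2.250 × 0.06250 = 0.1406.

0.14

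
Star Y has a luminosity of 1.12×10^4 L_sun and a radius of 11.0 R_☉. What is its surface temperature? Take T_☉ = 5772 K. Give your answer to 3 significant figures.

T/T_☉ = (L/L_☉)^(1/4) / (R/R_☉)^(1/2)
T = 5772 × (1.12×10^4)^(1/4) / √(11.0) = 5772 × 10.29 / 3.317 = 1.790×10^4 K.

1.79×10^4 K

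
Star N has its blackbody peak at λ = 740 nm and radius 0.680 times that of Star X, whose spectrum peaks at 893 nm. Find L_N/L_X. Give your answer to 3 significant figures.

0.981

Wien's law gives T ∝ 1/λ_max, so T_N/T_X = λ_X/λ_N = 893/740 = 1.207.
Then L ∝ R²T⁴ gives L_N/L_X = (0.680)² × (1.207)⁴ = 0.4624 × 2.121 = 0.9806.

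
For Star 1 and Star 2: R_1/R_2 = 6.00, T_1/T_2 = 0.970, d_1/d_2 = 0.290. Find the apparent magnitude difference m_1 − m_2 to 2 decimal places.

L_1/L_2 = (6.00)²(0.970)⁴ = 31.87.
F_1/F_2 = (L_1/L_2)/(d_1/d_2)² = 31.87/0.08410 = 379.0.
m_1 − m_2 = −2.5 log₁₀(379.0) = -6.45.

-6.45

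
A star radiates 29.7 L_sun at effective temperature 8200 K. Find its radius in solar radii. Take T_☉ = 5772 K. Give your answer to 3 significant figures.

2.70 solar radii

R/R_☉ = √(L/L_☉) / (T/T_☉)² = √(29.7) / (1.421)²
       = 5.450 / 2.018 = 2.700.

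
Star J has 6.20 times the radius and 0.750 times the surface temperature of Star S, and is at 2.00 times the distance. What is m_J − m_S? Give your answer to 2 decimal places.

-1.21

L_J/L_S = (6.20)²(0.750)⁴ = 12.16.
F_J/F_S = (L_J/L_S)/(d_J/d_S)² = 12.16/4.000 = 3.041.
m_J − m_S = −2.5 log₁₀(3.041) = -1.21.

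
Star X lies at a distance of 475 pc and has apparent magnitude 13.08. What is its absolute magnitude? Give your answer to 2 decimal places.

M = m − 5 log₁₀(d/10 pc) = 13.08 − 5 log₁₀(475/10)
  = 13.08 − 5 × 1.677 = 13.08 − 8.38 = 4.70.

4.70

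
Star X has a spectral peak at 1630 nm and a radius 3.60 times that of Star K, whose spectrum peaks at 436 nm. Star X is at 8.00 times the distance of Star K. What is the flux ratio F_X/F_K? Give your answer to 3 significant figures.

Wien's law: T_X/T_K = λ_K/λ_X = 436/1630 = 0.2675.
L_X/L_K = (R_X/R_K)²(T_X/T_K)⁴ = (3.60)²(0.2675)⁴ = 0.06634.
F_X/F_K = (L_X/L_K)/(d_X/d_K)² = 0.06634/(8.00)² = 0.001037.

0.00104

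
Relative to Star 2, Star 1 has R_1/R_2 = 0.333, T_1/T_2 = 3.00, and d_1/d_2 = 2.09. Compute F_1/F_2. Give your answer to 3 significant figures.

2.06

L_1/L_2 = (R_1/R_2)²(T_1/T_2)⁴ = (0.333)² × (3.00)⁴ = 8.982.
F_1/F_2 = (L_1/L_2)/(d_1/d_2)² = 8.982 / (2.09)² = 2.056.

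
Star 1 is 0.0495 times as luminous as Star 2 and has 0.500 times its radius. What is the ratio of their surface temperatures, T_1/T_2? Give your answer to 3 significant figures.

L ∝ R²T⁴ gives T ∝ (L/R²)^(1/4), so
T_1/T_2 = (0.0495 / 0.500²)^(1/4) = (0.1980)^(1/4) = 0.6671.

0.667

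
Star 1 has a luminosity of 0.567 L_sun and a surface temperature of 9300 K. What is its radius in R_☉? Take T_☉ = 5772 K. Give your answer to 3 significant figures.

0.290 R_☉

R/R_☉ = √(L/L_☉) / (T/T_☉)² = √(0.567) / (1.611)²
       = 0.7530 / 2.596 = 0.2901.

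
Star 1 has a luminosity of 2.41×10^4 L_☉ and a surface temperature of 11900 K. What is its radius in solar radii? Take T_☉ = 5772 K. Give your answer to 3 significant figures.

36.5 solar radii

R/R_☉ = √(L/L_☉) / (T/T_☉)² = √(2.41×10^4) / (2.062)²
       = 155.2 / 4.251 = 36.52.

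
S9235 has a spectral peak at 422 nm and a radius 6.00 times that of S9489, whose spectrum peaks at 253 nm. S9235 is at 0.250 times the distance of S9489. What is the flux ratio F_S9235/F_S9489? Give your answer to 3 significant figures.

Wien's law: T_S9235/T_S9489 = λ_S9489/λ_S9235 = 253/422 = 0.5995.
L_S9235/L_S9489 = (R_S9235/R_S9489)²(T_S9235/T_S9489)⁴ = (6.00)²(0.5995)⁴ = 4.651.
F_S9235/F_S9489 = (L_S9235/L_S9489)/(d_S9235/d_S9489)² = 4.651/(0.250)² = 74.41.

74.4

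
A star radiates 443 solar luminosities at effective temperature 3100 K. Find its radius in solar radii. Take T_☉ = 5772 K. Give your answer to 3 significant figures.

R/R_☉ = √(L/L_☉) / (T/T_☉)² = √(443) / (0.5371)²
       = 21.05 / 0.2885 = 72.97.

73.0 solar radii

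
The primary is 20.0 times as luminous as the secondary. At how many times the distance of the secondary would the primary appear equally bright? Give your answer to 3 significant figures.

Equal flux requires L_p/d_p² = L_s/d_s², so d_p/d_s = √(L_p/L_s)
= √(20.0) = 4.472.

4.47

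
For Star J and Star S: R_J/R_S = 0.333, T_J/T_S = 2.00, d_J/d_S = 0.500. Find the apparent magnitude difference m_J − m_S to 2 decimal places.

-2.13

L_J/L_S = (0.333)²(2.00)⁴ = 1.774.
F_J/F_S = (L_J/L_S)/(d_J/d_S)² = 1.774/0.2500 = 7.097.
m_J − m_S = −2.5 log₁₀(7.097) = -2.13.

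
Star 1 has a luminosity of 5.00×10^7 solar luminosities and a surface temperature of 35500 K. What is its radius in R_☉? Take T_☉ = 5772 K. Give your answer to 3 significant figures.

R/R_☉ = √(L/L_☉) / (T/T_☉)² = √(5.00×10^7) / (6.150)²
       = 7071 / 37.83 = 186.9.

187 R_☉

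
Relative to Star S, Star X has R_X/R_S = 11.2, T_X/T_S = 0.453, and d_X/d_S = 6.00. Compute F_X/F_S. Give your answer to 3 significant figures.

L_X/L_S = (R_X/R_S)²(T_X/T_S)⁴ = (11.2)² × (0.453)⁴ = 5.282.
F_X/F_S = (L_X/L_S)/(d_X/d_S)² = 5.282 / (6.00)² = 0.1467.

0.147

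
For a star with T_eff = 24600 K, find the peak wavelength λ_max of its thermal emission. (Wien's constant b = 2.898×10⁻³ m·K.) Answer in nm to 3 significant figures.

118 nm

λ_max = b/T = 2.898×10⁻³ / 24600 = 1.18×10^-7 m = 117.8 nm.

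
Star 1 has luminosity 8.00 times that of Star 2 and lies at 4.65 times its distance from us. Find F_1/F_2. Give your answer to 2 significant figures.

0.37

F = L/(4πd²), so F_1/F_2 = (L_1/L_2) / (d_1/d_2)²
= 8.00 / (4.65)² = 8.00 / 21.62 = 0.3700.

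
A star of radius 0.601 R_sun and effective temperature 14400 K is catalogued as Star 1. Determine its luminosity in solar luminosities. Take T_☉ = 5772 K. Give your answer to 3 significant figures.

L/L_☉ = (R/R_☉)² (T/T_☉)⁴ = (0.601)² × (14400/5772)⁴
       = 0.3612 × (2.495)⁴ = 0.3612 × 38.74 = 13.99.

14.0 solar luminosities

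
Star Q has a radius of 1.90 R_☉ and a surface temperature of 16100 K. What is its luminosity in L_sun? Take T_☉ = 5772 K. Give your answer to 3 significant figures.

L/L_☉ = (R/R_☉)² (T/T_☉)⁴ = (1.90)² × (16100/5772)⁴
       = 3.610 × (2.789)⁴ = 3.610 × 60.53 = 218.5.

219 L_sun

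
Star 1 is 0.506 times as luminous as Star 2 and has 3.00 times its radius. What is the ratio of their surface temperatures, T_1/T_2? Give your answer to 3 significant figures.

L ∝ R²T⁴ gives T ∝ (L/R²)^(1/4), so
T_1/T_2 = (0.506 / 3.00²)^(1/4) = (0.05622)^(1/4) = 0.4869.

0.487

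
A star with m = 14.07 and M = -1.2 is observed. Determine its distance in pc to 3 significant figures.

m − M = 5 log₁₀(d/10 pc)
14.07 − (-1.2) = 15.27 = 5 log₁₀(d/10)
d = 10 × 10^(15.27/5) = 10 × 10^3.054 = 1.132×10^4 pc.

1.13×10^4 pc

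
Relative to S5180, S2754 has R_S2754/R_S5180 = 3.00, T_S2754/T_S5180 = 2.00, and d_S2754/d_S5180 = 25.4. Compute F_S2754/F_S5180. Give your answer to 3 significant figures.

L_S2754/L_S5180 = (R_S2754/R_S5180)²(T_S2754/T_S5180)⁴ = (3.00)² × (2.00)⁴ = 144.0.
F_S2754/F_S5180 = (L_S2754/L_S5180)/(d_S2754/d_S5180)² = 144.0 / (25.4)² = 0.2232.

0.223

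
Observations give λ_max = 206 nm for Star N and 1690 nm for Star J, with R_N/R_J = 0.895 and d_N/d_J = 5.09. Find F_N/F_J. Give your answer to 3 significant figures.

140

Wien's law: T_N/T_J = λ_J/λ_N = 1690/206 = 8.204.
L_N/L_J = (R_N/R_J)²(T_N/T_J)⁴ = (0.895)²(8.204)⁴ = 3628.
F_N/F_J = (L_N/L_J)/(d_N/d_J)² = 3628/(5.09)² = 140.1.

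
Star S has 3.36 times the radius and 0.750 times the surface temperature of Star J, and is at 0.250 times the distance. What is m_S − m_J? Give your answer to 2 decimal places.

L_S/L_J = (3.36)²(0.750)⁴ = 3.572.
F_S/F_J = (L_S/L_J)/(d_S/d_J)² = 3.572/0.06250 = 57.15.
m_S − m_J = −2.5 log₁₀(57.15) = -4.39.

-4.39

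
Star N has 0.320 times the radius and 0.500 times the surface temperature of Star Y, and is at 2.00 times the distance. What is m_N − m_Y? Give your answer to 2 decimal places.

L_N/L_Y = (0.320)²(0.500)⁴ = 0.006400.
F_N/F_Y = (L_N/L_Y)/(d_N/d_Y)² = 0.006400/4.000 = 0.001600.
m_N − m_Y = −2.5 log₁₀(0.001600) = 6.99.

6.99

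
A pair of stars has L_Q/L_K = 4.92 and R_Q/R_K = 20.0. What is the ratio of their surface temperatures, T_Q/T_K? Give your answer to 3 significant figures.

L ∝ R²T⁴ gives T ∝ (L/R²)^(1/4), so
T_Q/T_K = (4.92 / 20.0²)^(1/4) = (0.01230)^(1/4) = 0.3330.

0.333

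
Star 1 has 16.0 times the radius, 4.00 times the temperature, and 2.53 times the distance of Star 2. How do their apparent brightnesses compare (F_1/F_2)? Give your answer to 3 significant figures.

1.02×10^4

L_1/L_2 = (R_1/R_2)²(T_1/T_2)⁴ = (16.0)² × (4.00)⁴ = 6.554×10^4.
F_1/F_2 = (L_1/L_2)/(d_1/d_2)² = 6.554×10^4 / (2.53)² = 1.024×10^4.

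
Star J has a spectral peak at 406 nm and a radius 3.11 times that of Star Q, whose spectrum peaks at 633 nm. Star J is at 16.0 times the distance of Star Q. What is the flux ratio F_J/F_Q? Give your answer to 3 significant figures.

0.223

Wien's law: T_J/T_Q = λ_Q/λ_J = 633/406 = 1.559.
L_J/L_Q = (R_J/R_Q)²(T_J/T_Q)⁴ = (3.11)²(1.559)⁴ = 57.15.
F_J/F_Q = (L_J/L_Q)/(d_J/d_Q)² = 57.15/(16.0)² = 0.2233.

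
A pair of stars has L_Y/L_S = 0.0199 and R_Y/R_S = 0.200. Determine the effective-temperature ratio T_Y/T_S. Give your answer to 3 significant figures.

0.840

L ∝ R²T⁴ gives T ∝ (L/R²)^(1/4), so
T_Y/T_S = (0.0199 / 0.200²)^(1/4) = (0.4975)^(1/4) = 0.8398.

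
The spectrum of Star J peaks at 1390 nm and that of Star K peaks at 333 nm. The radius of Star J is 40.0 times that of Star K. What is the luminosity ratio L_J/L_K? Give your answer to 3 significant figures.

5.27

Wien's law gives T ∝ 1/λ_max, so T_J/T_K = λ_K/λ_J = 333/1390 = 0.2396.
Then L ∝ R²T⁴ gives L_J/L_K = (40.0)² × (0.2396)⁴ = 1600 × 0.003294 = 5.270.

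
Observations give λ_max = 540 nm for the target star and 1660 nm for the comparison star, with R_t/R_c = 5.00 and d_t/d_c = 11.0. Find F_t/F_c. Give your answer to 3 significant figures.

18.5

Wien's law: T_t/T_c = λ_c/λ_t = 1660/540 = 3.074.
L_t/L_c = (R_t/R_c)²(T_t/T_c)⁴ = (5.00)²(3.074)⁴ = 2233.
F_t/F_c = (L_t/L_c)/(d_t/d_c)² = 2233/(11.0)² = 18.45.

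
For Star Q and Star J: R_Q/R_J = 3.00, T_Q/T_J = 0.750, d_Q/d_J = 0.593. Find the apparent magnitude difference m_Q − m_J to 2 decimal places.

L_Q/L_J = (3.00)²(0.750)⁴ = 2.848.
F_Q/F_J = (L_Q/L_J)/(d_Q/d_J)² = 2.848/0.3516 = 8.098.
m_Q − m_J = −2.5 log₁₀(8.098) = -2.27.

-2.27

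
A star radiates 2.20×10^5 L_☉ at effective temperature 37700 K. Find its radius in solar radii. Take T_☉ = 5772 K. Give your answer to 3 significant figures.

R/R_☉ = √(L/L_☉) / (T/T_☉)² = √(2.20×10^5) / (6.532)²
       = 469.0 / 42.66 = 10.99.

11.0 solar radii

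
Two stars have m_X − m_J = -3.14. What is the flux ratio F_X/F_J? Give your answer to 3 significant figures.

F_X/F_J = 10^(−(m_X − m_J)/2.5) = 10^(3.14/2.5) = 10^1.256 = 18.03.

18.0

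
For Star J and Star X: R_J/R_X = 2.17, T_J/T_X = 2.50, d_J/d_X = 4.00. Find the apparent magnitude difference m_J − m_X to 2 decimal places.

L_J/L_X = (2.17)²(2.50)⁴ = 183.9.
F_J/F_X = (L_J/L_X)/(d_J/d_X)² = 183.9/16.00 = 11.50.
m_J − m_X = −2.5 log₁₀(11.50) = -2.65.

-2.65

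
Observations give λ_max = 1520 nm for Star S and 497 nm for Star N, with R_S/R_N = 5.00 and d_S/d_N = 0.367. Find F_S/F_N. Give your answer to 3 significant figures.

Wien's law: T_S/T_N = λ_N/λ_S = 497/1520 = 0.3270.
L_S/L_N = (R_S/R_N)²(T_S/T_N)⁴ = (5.00)²(0.3270)⁴ = 0.2858.
F_S/F_N = (L_S/L_N)/(d_S/d_N)² = 0.2858/(0.367)² = 2.122.

2.12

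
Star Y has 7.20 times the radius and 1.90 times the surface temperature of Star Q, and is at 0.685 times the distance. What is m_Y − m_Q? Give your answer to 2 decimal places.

L_Y/L_Q = (7.20)²(1.90)⁴ = 675.6.
F_Y/F_Q = (L_Y/L_Q)/(d_Y/d_Q)² = 675.6/0.4692 = 1440.
m_Y − m_Q = −2.5 log₁₀(1440) = -7.90.

-7.90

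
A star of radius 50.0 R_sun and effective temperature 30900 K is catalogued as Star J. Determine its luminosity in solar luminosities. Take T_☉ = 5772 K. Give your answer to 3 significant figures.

2.05×10^6 solar luminosities

L/L_☉ = (R/R_☉)² (T/T_☉)⁴ = (50.0)² × (30900/5772)⁴
       = 2500 × (5.353)⁴ = 2500 × 821.4 = 2.053×10^6.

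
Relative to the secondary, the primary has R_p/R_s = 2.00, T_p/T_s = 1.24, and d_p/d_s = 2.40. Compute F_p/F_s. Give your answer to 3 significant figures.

L_p/L_s = (R_p/R_s)²(T_p/T_s)⁴ = (2.00)² × (1.24)⁴ = 9.457.
F_p/F_s = (L_p/L_s)/(d_p/d_s)² = 9.457 / (2.40)² = 1.642.

1.64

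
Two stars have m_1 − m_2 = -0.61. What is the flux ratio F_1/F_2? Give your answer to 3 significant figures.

F_1/F_2 = 10^(−(m_1 − m_2)/2.5) = 10^(0.61/2.5) = 10^0.244 = 1.754.

1.75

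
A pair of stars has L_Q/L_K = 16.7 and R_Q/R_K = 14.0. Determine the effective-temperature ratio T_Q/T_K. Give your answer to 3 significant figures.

L ∝ R²T⁴ gives T ∝ (L/R²)^(1/4), so
T_Q/T_K = (16.7 / 14.0²)^(1/4) = (0.08520)^(1/4) = 0.5403.

0.540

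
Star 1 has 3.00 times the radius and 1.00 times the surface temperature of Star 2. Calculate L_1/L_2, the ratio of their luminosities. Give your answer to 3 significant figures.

9.00

From the Stefan–Boltzmann law, L ∝ R²T⁴, so
L_1/L_2 = (R_1/R_2)² (T_1/T_2)⁴ = (3.00)² × (1.00)⁴ = 9.000 × 1.000 = 9.000.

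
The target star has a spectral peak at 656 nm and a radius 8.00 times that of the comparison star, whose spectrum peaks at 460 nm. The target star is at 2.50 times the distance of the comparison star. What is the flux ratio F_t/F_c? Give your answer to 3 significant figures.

2.48

Wien's law: T_t/T_c = λ_c/λ_t = 460/656 = 0.7012.
L_t/L_c = (R_t/R_c)²(T_t/T_c)⁴ = (8.00)²(0.7012)⁴ = 15.47.
F_t/F_c = (L_t/L_c)/(d_t/d_c)² = 15.47/(2.50)² = 2.476.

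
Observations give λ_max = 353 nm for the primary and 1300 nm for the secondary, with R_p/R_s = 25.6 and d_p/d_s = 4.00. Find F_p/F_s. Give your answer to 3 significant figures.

7.53×10^3

Wien's law: T_p/T_s = λ_s/λ_p = 1300/353 = 3.683.
L_p/L_s = (R_p/R_s)²(T_p/T_s)⁴ = (25.6)²(3.683)⁴ = 1.205×10^5.
F_p/F_s = (L_p/L_s)/(d_p/d_s)² = 1.205×10^5/(4.00)² = 7534.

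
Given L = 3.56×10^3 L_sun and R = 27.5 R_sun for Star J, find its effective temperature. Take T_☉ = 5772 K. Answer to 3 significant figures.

T/T_☉ = (L/L_☉)^(1/4) / (R/R_☉)^(1/2)
T = 5772 × (3.56×10^3)^(1/4) / √(27.5) = 5772 × 7.724 / 5.244 = 8502 K.

8.50×10^3 K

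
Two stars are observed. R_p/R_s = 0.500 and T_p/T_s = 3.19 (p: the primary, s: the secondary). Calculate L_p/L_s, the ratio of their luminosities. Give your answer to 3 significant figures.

25.9

From the Stefan–Boltzmann law, L ∝ R²T⁴, so
L_p/L_s = (R_p/R_s)² (T_p/T_s)⁴ = (0.500)² × (3.19)⁴ = 0.2500 × 103.6 = 25.89.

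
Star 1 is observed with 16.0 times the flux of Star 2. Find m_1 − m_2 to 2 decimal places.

m_1 − m_2 = −2.5 log₁₀(F_1/F_2) = −2.5 log₁₀(16.0) = −2.5 × (1.204) = -3.010.

-3.01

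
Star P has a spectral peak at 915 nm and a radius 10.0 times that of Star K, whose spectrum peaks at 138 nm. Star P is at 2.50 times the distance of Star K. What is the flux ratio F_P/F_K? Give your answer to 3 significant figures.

0.00828

Wien's law: T_P/T_K = λ_K/λ_P = 138/915 = 0.1508.
L_P/L_K = (R_P/R_K)²(T_P/T_K)⁴ = (10.0)²(0.1508)⁴ = 0.05174.
F_P/F_K = (L_P/L_K)/(d_P/d_K)² = 0.05174/(2.50)² = 0.008279.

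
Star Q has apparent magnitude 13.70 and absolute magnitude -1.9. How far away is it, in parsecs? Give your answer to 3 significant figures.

m − M = 5 log₁₀(d/10 pc)
13.70 − (-1.9) = 15.60 = 5 log₁₀(d/10)
d = 10 × 10^(15.60/5) = 10 × 10^3.120 = 1.318×10^4 pc.

1.32×10^4 pc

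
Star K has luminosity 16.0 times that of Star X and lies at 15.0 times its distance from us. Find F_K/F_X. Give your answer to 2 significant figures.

0.071

F = L/(4πd²), so F_K/F_X = (L_K/L_X) / (d_K/d_X)²
= 16.0 / (15.0)² = 16.0 / 225.0 = 0.07111.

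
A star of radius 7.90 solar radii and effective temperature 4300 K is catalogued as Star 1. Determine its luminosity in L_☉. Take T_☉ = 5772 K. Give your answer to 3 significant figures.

19.2 L_☉

L/L_☉ = (R/R_☉)² (T/T_☉)⁴ = (7.90)² × (4300/5772)⁴
       = 62.41 × (0.7450)⁴ = 62.41 × 0.3080 = 19.22.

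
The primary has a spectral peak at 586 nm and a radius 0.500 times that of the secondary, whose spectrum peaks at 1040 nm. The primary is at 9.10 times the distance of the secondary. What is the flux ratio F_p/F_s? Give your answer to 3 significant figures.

Wien's law: T_p/T_s = λ_s/λ_p = 1040/586 = 1.775.
L_p/L_s = (R_p/R_s)²(T_p/T_s)⁴ = (0.500)²(1.775)⁴ = 2.480.
F_p/F_s = (L_p/L_s)/(d_p/d_s)² = 2.480/(9.10)² = 0.02995.

0.0300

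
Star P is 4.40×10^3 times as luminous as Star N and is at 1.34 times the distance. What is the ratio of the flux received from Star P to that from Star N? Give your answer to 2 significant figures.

2.5×10^3

F = L/(4πd²), so F_P/F_N = (L_P/L_N) / (d_P/d_N)²
= 4.40×10^3 / (1.34)² = 4.40×10^3 / 1.796 = 2450.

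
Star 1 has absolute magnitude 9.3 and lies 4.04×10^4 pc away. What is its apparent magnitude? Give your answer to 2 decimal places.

27.33

m = M + 5 log₁₀(d/10 pc) = 9.3 + 5 log₁₀(4.04×10^4/10)
  = 9.3 + 5 × 3.606 = 9.3 + 18.03 = 27.33.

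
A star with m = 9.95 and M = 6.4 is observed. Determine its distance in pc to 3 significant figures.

51.3 pc

m − M = 5 log₁₀(d/10 pc)
9.95 − (6.4) = 3.55 = 5 log₁₀(d/10)
d = 10 × 10^(3.55/5) = 10 × 10^0.710 = 51.29 pc.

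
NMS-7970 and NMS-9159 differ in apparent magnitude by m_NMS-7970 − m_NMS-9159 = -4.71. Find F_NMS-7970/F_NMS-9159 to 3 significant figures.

76.6

F_NMS-7970/F_NMS-9159 = 10^(−(m_NMS-7970 − m_NMS-9159)/2.5) = 10^(4.71/2.5) = 10^1.884 = 76.56.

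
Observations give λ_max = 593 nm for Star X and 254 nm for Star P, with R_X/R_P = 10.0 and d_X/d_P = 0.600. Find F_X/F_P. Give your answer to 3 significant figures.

Wien's law: T_X/T_P = λ_P/λ_X = 254/593 = 0.4283.
L_X/L_P = (R_X/R_P)²(T_X/T_P)⁴ = (10.0)²(0.4283)⁴ = 3.366.
F_X/F_P = (L_X/L_P)/(d_X/d_P)² = 3.366/(0.600)² = 9.350.

9.35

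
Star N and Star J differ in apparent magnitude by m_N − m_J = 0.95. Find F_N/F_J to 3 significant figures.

0.417

F_N/F_J = 10^(−(m_N − m_J)/2.5) = 10^(-0.95/2.5) = 10^-0.380 = 0.4169.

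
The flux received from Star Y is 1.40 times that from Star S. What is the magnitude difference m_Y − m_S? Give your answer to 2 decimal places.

m_Y − m_S = −2.5 log₁₀(F_Y/F_S) = −2.5 log₁₀(1.40) = −2.5 × (0.146) = -0.365.

-0.37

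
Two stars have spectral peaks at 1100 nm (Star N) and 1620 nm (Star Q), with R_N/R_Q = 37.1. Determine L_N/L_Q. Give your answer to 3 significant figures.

Wien's law gives T ∝ 1/λ_max, so T_N/T_Q = λ_Q/λ_N = 1620/1100 = 1.473.
Then L ∝ R²T⁴ gives L_N/L_Q = (37.1)² × (1.473)⁴ = 1376 × 4.704 = 6475.

6.47×10^3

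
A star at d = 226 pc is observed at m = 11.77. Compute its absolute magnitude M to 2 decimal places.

5.00

M = m − 5 log₁₀(d/10 pc) = 11.77 − 5 log₁₀(226/10)
  = 11.77 − 5 × 1.354 = 11.77 − 6.77 = 5.00.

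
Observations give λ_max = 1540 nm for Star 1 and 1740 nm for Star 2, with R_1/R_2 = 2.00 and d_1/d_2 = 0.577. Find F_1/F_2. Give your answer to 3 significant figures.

19.6

Wien's law: T_1/T_2 = λ_2/λ_1 = 1740/1540 = 1.130.
L_1/L_2 = (R_1/R_2)²(T_1/T_2)⁴ = (2.00)²(1.130)⁴ = 6.519.
F_1/F_2 = (L_1/L_2)/(d_1/d_2)² = 6.519/(0.577)² = 19.58.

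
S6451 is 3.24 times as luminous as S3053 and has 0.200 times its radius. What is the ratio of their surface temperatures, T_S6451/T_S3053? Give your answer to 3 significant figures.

L ∝ R²T⁴ gives T ∝ (L/R²)^(1/4), so
T_S6451/T_S3053 = (3.24 / 0.200²)^(1/4) = (81.00)^(1/4) = 3.000.

3.00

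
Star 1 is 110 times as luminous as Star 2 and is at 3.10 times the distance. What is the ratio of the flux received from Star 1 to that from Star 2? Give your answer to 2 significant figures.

F = L/(4πd²), so F_1/F_2 = (L_1/L_2) / (d_1/d_2)²
= 110 / (3.10)² = 110 / 9.610 = 11.45.

11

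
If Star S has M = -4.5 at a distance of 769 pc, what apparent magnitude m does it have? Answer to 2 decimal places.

4.93

m = M + 5 log₁₀(d/10 pc) = -4.5 + 5 log₁₀(769/10)
  = -4.5 + 5 × 1.886 = -4.5 + 9.43 = 4.93.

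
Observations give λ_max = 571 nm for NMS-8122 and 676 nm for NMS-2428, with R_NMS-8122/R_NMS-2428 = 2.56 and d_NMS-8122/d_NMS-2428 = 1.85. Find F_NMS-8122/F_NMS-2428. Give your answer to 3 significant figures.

Wien's law: T_NMS-8122/T_NMS-2428 = λ_NMS-2428/λ_NMS-8122 = 676/571 = 1.184.
L_NMS-8122/L_NMS-2428 = (R_NMS-8122/R_NMS-2428)²(T_NMS-8122/T_NMS-2428)⁴ = (2.56)²(1.184)⁴ = 12.87.
F_NMS-8122/F_NMS-2428 = (L_NMS-8122/L_NMS-2428)/(d_NMS-8122/d_NMS-2428)² = 12.87/(1.85)² = 3.762.

3.76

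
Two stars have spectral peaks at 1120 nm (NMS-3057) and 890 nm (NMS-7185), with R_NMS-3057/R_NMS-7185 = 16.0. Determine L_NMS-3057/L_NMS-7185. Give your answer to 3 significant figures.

Wien's law gives T ∝ 1/λ_max, so T_NMS-3057/T_NMS-7185 = λ_NMS-7185/λ_NMS-3057 = 890/1120 = 0.7946.
Then L ∝ R²T⁴ gives L_NMS-3057/L_NMS-7185 = (16.0)² × (0.7946)⁴ = 256.0 × 0.3987 = 102.1.

102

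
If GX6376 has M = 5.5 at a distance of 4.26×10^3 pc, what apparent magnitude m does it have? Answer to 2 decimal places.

m = M + 5 log₁₀(d/10 pc) = 5.5 + 5 log₁₀(4.26×10^3/10)
  = 5.5 + 5 × 2.629 = 5.5 + 13.15 = 18.65.

18.65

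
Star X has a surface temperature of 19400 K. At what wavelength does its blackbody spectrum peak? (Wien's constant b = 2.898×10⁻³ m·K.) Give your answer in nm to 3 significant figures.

λ_max = b/T = 2.898×10⁻³ / 19400 = 1.49×10^-7 m = 149.4 nm.

149 nm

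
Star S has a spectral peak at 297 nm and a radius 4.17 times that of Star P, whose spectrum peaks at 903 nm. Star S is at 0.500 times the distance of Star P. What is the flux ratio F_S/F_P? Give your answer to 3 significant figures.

5.94×10^3

Wien's law: T_S/T_P = λ_P/λ_S = 903/297 = 3.040.
L_S/L_P = (R_S/R_P)²(T_S/T_P)⁴ = (4.17)²(3.040)⁴ = 1486.
F_S/F_P = (L_S/L_P)/(d_S/d_P)² = 1486/(0.500)² = 5944.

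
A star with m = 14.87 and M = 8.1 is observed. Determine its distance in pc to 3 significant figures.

m − M = 5 log₁₀(d/10 pc)
14.87 − (8.1) = 6.77 = 5 log₁₀(d/10)
d = 10 × 10^(6.77/5) = 10 × 10^1.354 = 225.9 pc.

226 pc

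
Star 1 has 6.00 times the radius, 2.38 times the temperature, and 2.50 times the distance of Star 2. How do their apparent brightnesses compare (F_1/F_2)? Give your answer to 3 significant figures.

L_1/L_2 = (R_1/R_2)²(T_1/T_2)⁴ = (6.00)² × (2.38)⁴ = 1155.
F_1/F_2 = (L_1/L_2)/(d_1/d_2)² = 1155 / (2.50)² = 184.8.

185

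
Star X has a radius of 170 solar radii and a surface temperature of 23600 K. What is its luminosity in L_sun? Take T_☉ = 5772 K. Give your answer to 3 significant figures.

L/L_☉ = (R/R_☉)² (T/T_☉)⁴ = (170)² × (23600/5772)⁴
       = 2.890×10^4 × (4.089)⁴ = 2.890×10^4 × 279.5 = 8.077×10^6.

8.08×10^6 L_sun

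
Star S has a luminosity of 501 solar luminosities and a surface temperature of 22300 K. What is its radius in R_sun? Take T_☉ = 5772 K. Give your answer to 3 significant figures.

1.50 R_sun

R/R_☉ = √(L/L_☉) / (T/T_☉)² = √(501) / (3.863)²
       = 22.38 / 14.93 = 1.500.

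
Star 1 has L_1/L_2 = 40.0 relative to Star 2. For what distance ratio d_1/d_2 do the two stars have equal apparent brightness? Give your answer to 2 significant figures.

Equal flux requires L_1/d_1² = L_2/d_2², so d_1/d_2 = √(L_1/L_2)
= √(40.0) = 6.325.

6.3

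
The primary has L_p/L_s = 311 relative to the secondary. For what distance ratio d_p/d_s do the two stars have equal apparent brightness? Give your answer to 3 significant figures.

Equal flux requires L_p/d_p² = L_s/d_s², so d_p/d_s = √(L_p/L_s)
= √(311) = 17.64.

17.6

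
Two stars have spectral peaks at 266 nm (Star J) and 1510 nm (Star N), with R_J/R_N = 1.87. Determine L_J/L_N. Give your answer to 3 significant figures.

Wien's law gives T ∝ 1/λ_max, so T_J/T_N = λ_N/λ_J = 1510/266 = 5.677.
Then L ∝ R²T⁴ gives L_J/L_N = (1.87)² × (5.677)⁴ = 3.497 × 1038 = 3631.

3.63×10^3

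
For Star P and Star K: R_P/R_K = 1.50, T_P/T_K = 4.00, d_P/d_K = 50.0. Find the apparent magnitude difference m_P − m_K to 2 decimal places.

1.59

L_P/L_K = (1.50)²(4.00)⁴ = 576.0.
F_P/F_K = (L_P/L_K)/(d_P/d_K)² = 576.0/2500 = 0.2304.
m_P − m_K = −2.5 log₁₀(0.2304) = 1.59.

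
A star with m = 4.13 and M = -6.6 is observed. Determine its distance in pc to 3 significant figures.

m − M = 5 log₁₀(d/10 pc)
4.13 − (-6.6) = 10.73 = 5 log₁₀(d/10)
d = 10 × 10^(10.73/5) = 10 × 10^2.146 = 1400 pc.

1.40×10^3 pc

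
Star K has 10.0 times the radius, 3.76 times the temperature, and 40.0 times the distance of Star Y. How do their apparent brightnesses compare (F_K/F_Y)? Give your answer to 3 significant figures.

12.5

L_K/L_Y = (R_K/R_Y)²(T_K/T_Y)⁴ = (10.0)² × (3.76)⁴ = 1.999×10^4.
F_K/F_Y = (L_K/L_Y)/(d_K/d_Y)² = 1.999×10^4 / (40.0)² = 12.49.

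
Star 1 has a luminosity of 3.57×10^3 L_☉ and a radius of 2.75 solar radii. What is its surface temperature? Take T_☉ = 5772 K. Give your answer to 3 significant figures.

2.69×10^4 K

T/T_☉ = (L/L_☉)^(1/4) / (R/R_☉)^(1/2)
T = 5772 × (3.57×10^3)^(1/4) / √(2.75) = 5772 × 7.730 / 1.658 = 2.690×10^4 K.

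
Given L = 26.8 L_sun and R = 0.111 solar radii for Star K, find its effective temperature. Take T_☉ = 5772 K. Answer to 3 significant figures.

3.94×10^4 K

T/T_☉ = (L/L_☉)^(1/4) / (R/R_☉)^(1/2)
T = 5772 × (26.8)^(1/4) / √(0.111) = 5772 × 2.275 / 0.3332 = 3.942×10^4 K.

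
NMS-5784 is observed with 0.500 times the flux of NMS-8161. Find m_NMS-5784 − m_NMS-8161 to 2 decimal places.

m_NMS-5784 − m_NMS-8161 = −2.5 log₁₀(F_NMS-5784/F_NMS-8161) = −2.5 log₁₀(0.500) = −2.5 × (-0.301) = 0.753.

0.75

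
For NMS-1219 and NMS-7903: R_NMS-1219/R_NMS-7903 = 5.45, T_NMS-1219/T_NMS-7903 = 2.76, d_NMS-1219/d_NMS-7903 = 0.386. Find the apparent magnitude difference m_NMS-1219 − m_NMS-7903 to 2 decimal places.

L_NMS-1219/L_NMS-7903 = (5.45)²(2.76)⁴ = 1724.
F_NMS-1219/F_NMS-7903 = (L_NMS-1219/L_NMS-7903)/(d_NMS-1219/d_NMS-7903)² = 1724/0.1490 = 1.157×10^4.
m_NMS-1219 − m_NMS-7903 = −2.5 log₁₀(1.157×10^4) = -10.16.

-10.16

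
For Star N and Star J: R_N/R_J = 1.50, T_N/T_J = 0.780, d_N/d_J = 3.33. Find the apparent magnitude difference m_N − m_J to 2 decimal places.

L_N/L_J = (1.50)²(0.780)⁴ = 0.8328.
F_N/F_J = (L_N/L_J)/(d_N/d_J)² = 0.8328/11.09 = 0.07511.
m_N − m_J = −2.5 log₁₀(0.07511) = 2.81.

2.81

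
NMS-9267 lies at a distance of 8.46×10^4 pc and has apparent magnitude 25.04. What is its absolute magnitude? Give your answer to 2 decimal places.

M = m − 5 log₁₀(d/10 pc) = 25.04 − 5 log₁₀(8.46×10^4/10)
  = 25.04 − 5 × 3.927 = 25.04 − 19.64 = 5.40.

5.40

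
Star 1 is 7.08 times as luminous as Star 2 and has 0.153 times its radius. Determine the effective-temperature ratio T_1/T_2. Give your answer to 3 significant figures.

L ∝ R²T⁴ gives T ∝ (L/R²)^(1/4), so
T_1/T_2 = (7.08 / 0.153²)^(1/4) = (302.4)^(1/4) = 4.170.

4.17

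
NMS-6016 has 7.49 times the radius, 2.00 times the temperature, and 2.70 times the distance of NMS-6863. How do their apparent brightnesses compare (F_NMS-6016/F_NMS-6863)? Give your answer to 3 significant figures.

123

L_NMS-6016/L_NMS-6863 = (R_NMS-6016/R_NMS-6863)²(T_NMS-6016/T_NMS-6863)⁴ = (7.49)² × (2.00)⁴ = 897.6.
F_NMS-6016/F_NMS-6863 = (L_NMS-6016/L_NMS-6863)/(d_NMS-6016/d_NMS-6863)² = 897.6 / (2.70)² = 123.1.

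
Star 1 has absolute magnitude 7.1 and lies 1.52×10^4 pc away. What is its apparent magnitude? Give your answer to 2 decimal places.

23.01

m = M + 5 log₁₀(d/10 pc) = 7.1 + 5 log₁₀(1.52×10^4/10)
  = 7.1 + 5 × 3.182 = 7.1 + 15.91 = 23.01.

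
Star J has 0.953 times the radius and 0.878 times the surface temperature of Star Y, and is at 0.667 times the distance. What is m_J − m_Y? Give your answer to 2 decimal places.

L_J/L_Y = (0.953)²(0.878)⁴ = 0.5397.
F_J/F_Y = (L_J/L_Y)/(d_J/d_Y)² = 0.5397/0.4449 = 1.213.
m_J − m_Y = −2.5 log₁₀(1.213) = -0.21.

-0.21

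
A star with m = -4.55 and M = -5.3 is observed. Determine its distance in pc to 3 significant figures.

14.1 pc

m − M = 5 log₁₀(d/10 pc)
-4.55 − (-5.3) = 0.75 = 5 log₁₀(d/10)
d = 10 × 10^(0.75/5) = 10 × 10^0.150 = 14.13 pc.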